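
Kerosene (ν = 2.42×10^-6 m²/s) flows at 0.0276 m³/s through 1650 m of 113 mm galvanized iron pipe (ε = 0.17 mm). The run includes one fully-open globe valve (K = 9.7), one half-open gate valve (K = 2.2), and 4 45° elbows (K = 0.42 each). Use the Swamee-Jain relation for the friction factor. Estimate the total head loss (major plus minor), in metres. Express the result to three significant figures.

H_L ≈ 138 m

V = 4Q/(πD²) = 2.752 m/s; V²/2g = 0.3860 m
Re = 1.29×10^5, ε/D = 0.00150 → f = 0.02355 (Swamee-Jain)
Major: h_f = f(L/D)·V²/2g = 0.02355·14602·0.3860 = 132.7 m
Minor: ΣK = 13.6; h_m = ΣK·V²/2g = 5.242 m
Total H_L = 132.7 + 5.242 = 138.0 m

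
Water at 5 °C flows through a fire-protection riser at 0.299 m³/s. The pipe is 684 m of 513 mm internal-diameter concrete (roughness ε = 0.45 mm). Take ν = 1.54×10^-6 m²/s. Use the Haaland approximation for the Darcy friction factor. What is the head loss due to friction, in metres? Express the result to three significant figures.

V = 4Q/(πD²) = 4·0.299/(π·0.513²) = 1.447 m/s
Re = VD/ν = 1.447·0.513/1.54×10^-6 = 4.82×10^5 → turbulent
ε/D = 0.45/513 = 8.77×10^-4
Haaland: f = 0.01966
h_f = f(L/D)V²/(2g) = 0.01966·(684/0.513)·1.447²/(2·9.81) = 2.795 m

h_f ≈ 2.80 m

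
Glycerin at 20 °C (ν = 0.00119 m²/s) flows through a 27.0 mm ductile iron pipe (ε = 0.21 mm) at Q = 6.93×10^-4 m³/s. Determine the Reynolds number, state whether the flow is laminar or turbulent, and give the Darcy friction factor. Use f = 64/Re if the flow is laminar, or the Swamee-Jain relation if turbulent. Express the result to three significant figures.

V = 4Q/(πD²) = 1.210 m/s
Re = VD/ν = 1.210·0.0270/0.00119 = 27.5
Re < 2300 → laminar → f = 64/Re = 2.330

Re ≈ 27.5; laminar; f = 64/Re ≈ 2.33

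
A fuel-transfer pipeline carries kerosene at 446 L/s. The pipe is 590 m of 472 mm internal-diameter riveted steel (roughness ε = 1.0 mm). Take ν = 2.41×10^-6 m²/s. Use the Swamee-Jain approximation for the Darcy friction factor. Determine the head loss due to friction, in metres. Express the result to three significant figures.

V = 4Q/(πD²) = 4·0.446/(π·0.472²) = 2.549 m/s
Re = VD/ν = 2.549·0.472/2.41×10^-6 = 4.99×10^5 → turbulent
ε/D = 1.0/472 = 0.00212
Swamee-Jain: f = 0.02425
h_f = f(L/D)V²/(2g) = 0.02425·(590/0.472)·2.549²/(2·9.81) = 10.04 m

h_f ≈ 10.0 m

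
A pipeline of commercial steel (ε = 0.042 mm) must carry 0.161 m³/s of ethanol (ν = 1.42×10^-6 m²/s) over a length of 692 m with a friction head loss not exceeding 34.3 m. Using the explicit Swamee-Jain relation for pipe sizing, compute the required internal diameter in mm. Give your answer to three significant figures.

Swamee-Jain (Type III): D = 0.66·[ε^1.25·(LQ²/(gh_f))^4.75 + ν·Q^9.4·(L/(gh_f))^5.2]^0.04
LQ²/(gh_f) = 0.05331; L/(gh_f) = 2.057
Term 1 = ε^1.25·(…)^4.75 = 3.03×10^-12; Term 2 = ν·Q^9.4·(…)^5.2 = 2.11×10^-12
D = 0.66·(3.03×10^-12 + 2.11×10^-12)^0.04 = 0.2333 m = 233 mm
Check: V = 3.76 m/s, Re = 6.19×10^5, f = 0.01504, h_f = 32.2 m ≈ 34.3 m ✓

D ≈ 233 mm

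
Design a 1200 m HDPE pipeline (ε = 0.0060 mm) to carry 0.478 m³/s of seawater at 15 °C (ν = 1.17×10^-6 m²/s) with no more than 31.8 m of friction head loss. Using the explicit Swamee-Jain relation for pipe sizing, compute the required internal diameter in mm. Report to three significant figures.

D ≈ 385 mm

Swamee-Jain (Type III): D = 0.66·[ε^1.25·(LQ²/(gh_f))^4.75 + ν·Q^9.4·(L/(gh_f))^5.2]^0.04
LQ²/(gh_f) = 0.8789; L/(gh_f) = 3.847
Term 1 = ε^1.25·(…)^4.75 = 1.61×10^-7; Term 2 = ν·Q^9.4·(…)^5.2 = 1.25×10^-6
D = 0.66·(1.61×10^-7 + 1.25×10^-6)^0.04 = 0.3851 m = 385 mm
Check: V = 4.10 m/s, Re = 1.35×10^6, f = 0.01149, h_f = 30.7 m ≈ 31.8 m ✓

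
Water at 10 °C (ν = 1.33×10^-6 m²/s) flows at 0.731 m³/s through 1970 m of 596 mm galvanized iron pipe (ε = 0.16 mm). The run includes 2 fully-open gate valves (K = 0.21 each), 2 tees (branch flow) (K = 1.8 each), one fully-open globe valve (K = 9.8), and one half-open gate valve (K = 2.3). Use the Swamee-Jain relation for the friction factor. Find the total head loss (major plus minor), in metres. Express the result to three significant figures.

V = 4Q/(πD²) = 2.620 m/s; V²/2g = 0.3499 m
Re = 1.17×10^6, ε/D = 2.68×10^-4 → f = 0.01536 (Swamee-Jain)
Major: h_f = f(L/D)·V²/2g = 0.01536·3305·0.3499 = 17.76 m
Minor: ΣK = 16.1; h_m = ΣK·V²/2g = 5.641 m
Total H_L = 17.76 + 5.641 = 23.40 m

H_L ≈ 23.4 m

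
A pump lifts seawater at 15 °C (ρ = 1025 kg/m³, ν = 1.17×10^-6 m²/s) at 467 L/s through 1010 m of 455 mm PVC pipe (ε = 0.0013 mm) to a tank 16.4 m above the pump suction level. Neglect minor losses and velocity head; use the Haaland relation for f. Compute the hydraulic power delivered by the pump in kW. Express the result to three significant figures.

V = 4Q/(πD²) = 2.872 m/s; Re = 1.12×10^6; ε/D = 2.86×10^-6; f = 0.01142
h_f = f(L/D)V²/2g = 10.66 m
Total head H = z + h_f = 16.4 + 10.66 = 27.06 m
P_hyd = ρgQH = 1025·9.81·0.467·27.06 = 127.1 kW

P_hyd ≈ 127 kW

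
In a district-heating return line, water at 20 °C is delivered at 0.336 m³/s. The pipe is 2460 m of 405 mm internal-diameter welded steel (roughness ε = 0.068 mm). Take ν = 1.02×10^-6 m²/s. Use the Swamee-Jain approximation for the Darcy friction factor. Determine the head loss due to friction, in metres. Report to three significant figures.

h_f ≈ 30.3 m

V = 4Q/(πD²) = 4·0.336/(π·0.405²) = 2.608 m/s
Re = VD/ν = 2.608·0.405/1.02×10^-6 = 1.04×10^6 → turbulent
ε/D = 0.068/405 = 1.68×10^-4
Swamee-Jain: f = 0.01437
h_f = f(L/D)V²/(2g) = 0.01437·(2460/0.405)·2.608²/(2·9.81) = 30.27 m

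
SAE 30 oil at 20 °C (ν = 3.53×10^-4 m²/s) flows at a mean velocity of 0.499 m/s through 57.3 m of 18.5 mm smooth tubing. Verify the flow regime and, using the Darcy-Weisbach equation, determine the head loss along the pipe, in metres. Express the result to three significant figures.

Re = VD/ν = 0.499·0.01850/3.53×10^-4 = 26.2 → laminar (Re < 2300)
f = 64/Re = 2.447
h_f = f(L/D)V²/(2g) = 2.447·(57.3/0.01850)·0.499²/(2·9.81) = 96.20 m

h_f ≈ 96.2 m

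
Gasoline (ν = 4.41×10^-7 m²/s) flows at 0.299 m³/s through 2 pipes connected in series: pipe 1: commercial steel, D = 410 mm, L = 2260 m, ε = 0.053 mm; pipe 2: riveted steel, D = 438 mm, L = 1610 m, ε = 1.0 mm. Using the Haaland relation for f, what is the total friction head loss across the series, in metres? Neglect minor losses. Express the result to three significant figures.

Pipe 1: V = 2.265 m/s, Re = 2.11×10^6, ε/D = 1.29×10^-4, f = 0.01320, h_1 = f(L/D)V²/2g = 19.01 m
Pipe 2: V = 1.984 m/s, Re = 1.97×10^6, ε/D = 0.00228, f = 0.02439, h_2 = f(L/D)V²/2g = 18.00 m
Series → Q common, losses add: H = Σh = 37.01 m

H ≈ 37.0 m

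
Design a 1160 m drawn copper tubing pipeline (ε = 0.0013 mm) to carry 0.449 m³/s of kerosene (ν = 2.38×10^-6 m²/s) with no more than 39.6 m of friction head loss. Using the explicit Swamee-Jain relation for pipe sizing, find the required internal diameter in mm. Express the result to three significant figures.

D ≈ 365 mm

Swamee-Jain (Type III): D = 0.66·[ε^1.25·(LQ²/(gh_f))^4.75 + ν·Q^9.4·(L/(gh_f))^5.2]^0.04
LQ²/(gh_f) = 0.6020; L/(gh_f) = 2.986
Term 1 = ε^1.25·(…)^4.75 = 3.94×10^-9; Term 2 = ν·Q^9.4·(…)^5.2 = 3.79×10^-7
D = 0.66·(3.94×10^-9 + 3.79×10^-7)^0.04 = 0.3655 m = 365 mm
Check: V = 4.28 m/s, Re = 6.57×10^5, f = 0.01254, h_f = 37.2 m ≈ 39.6 m ✓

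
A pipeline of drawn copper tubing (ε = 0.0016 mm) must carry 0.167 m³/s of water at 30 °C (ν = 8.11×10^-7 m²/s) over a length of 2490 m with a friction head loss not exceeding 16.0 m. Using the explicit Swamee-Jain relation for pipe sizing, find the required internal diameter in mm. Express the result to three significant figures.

D ≈ 342 mm

Swamee-Jain (Type III): D = 0.66·[ε^1.25·(LQ²/(gh_f))^4.75 + ν·Q^9.4·(L/(gh_f))^5.2]^0.04
LQ²/(gh_f) = 0.4424; L/(gh_f) = 15.86
Term 1 = ε^1.25·(…)^4.75 = 1.18×10^-9; Term 2 = ν·Q^9.4·(…)^5.2 = 6.99×10^-8
D = 0.66·(1.18×10^-9 + 6.99×10^-8)^0.04 = 0.3417 m = 342 mm
Check: V = 1.82 m/s, Re = 7.67×10^5, f = 0.01224, h_f = 15.1 m ≈ 16.0 m ✓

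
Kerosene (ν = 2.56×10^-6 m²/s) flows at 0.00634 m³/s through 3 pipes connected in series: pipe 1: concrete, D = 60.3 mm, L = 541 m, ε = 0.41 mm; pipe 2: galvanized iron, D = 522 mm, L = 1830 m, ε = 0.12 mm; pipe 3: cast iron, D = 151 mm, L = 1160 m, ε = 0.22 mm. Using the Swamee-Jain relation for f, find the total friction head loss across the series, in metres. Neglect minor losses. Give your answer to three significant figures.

Pipe 1: V = 2.220 m/s, Re = 5.23×10^4, ε/D = 0.00680, f = 0.03520, h_1 = f(L/D)V²/2g = 79.34 m
Pipe 2: V = 0.02963 m/s, Re = 6040, ε/D = 2.30×10^-4, f = 0.03608, h_2 = f(L/D)V²/2g = 0.005658 m
Pipe 3: V = 0.3540 m/s, Re = 2.09×10^4, ε/D = 0.00146, f = 0.02884, h_3 = f(L/D)V²/2g = 1.415 m
Series → Q common, losses add: H = Σh = 80.76 m

H ≈ 80.8 m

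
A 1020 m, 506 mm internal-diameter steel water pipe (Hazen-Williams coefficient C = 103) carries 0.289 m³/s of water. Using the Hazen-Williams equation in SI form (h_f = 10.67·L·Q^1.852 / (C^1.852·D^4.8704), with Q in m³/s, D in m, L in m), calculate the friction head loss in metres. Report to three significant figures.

h_f ≈ 5.64 m

h_f = 10.67·1020·0.289^1.852 / (103^1.852·0.506^4.8704) = 5.643 m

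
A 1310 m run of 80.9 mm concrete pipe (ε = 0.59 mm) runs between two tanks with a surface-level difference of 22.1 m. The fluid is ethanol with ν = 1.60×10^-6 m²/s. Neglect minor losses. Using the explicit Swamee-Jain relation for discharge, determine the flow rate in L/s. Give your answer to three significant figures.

Q ≈ 4.45 L/s

Swamee-Jain (Type II): Q = -0.965·√(gD⁵h_f/L)·ln[ε/(3.7D) + √(3.17ν²L/(gD³h_f))]
√(gD⁵h_f/L) = √(9.81·0.0809⁵·22.1/1310) = 7.573×10^-4
ε/(3.7D) = 0.00197; √(3.17ν²L/(gD³h_f)) = 3.04×10^-4
Q = -0.965·7.573×10^-4·ln(0.002275) = 0.004447 m³/s
Check: V = 0.865 m/s, Re = 4.37×10^4, f = 0.03619, h_f = 22.4 m ≈ 22.1 m ✓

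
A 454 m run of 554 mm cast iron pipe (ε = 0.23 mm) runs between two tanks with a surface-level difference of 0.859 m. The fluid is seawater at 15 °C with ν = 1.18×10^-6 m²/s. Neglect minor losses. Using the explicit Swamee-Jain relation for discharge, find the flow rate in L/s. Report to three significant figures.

Swamee-Jain (Type II): Q = -0.965·√(gD⁵h_f/L)·ln[ε/(3.7D) + √(3.17ν²L/(gD³h_f))]
√(gD⁵h_f/L) = √(9.81·0.554⁵·0.859/454) = 0.03112
ε/(3.7D) = 1.12×10^-4; √(3.17ν²L/(gD³h_f)) = 3.74×10^-5
Q = -0.965·0.03112·ln(1.496×10^-4) = 0.2645 m³/s
Check: V = 1.10 m/s, Re = 5.15×10^5, f = 0.01719, h_f = 0.865 m ≈ 0.859 m ✓

Q ≈ 265 L/s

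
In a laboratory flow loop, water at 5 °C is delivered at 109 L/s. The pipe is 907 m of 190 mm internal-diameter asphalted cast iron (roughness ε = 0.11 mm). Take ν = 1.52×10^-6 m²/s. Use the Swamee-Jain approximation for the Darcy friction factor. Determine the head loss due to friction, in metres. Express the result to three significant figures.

V = 4Q/(πD²) = 4·0.109/(π·0.190²) = 3.844 m/s
Re = VD/ν = 3.844·0.190/1.52×10^-6 = 4.81×10^5 → turbulent
ε/D = 0.11/190 = 5.79×10^-4
Swamee-Jain: f = 0.01829
h_f = f(L/D)V²/(2g) = 0.01829·(907/0.190)·3.844²/(2·9.81) = 65.76 m

h_f ≈ 65.8 m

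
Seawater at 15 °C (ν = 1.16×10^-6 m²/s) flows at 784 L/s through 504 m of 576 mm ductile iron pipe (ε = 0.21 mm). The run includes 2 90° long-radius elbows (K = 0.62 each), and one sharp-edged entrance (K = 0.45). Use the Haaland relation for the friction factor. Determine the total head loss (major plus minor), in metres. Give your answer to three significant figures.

H_L ≈ 7.23 m

V = 4Q/(πD²) = 3.009 m/s; V²/2g = 0.4614 m
Re = 1.49×10^6, ε/D = 3.65×10^-4 → f = 0.01598 (Haaland)
Major: h_f = f(L/D)·V²/2g = 0.01598·875.0·0.4614 = 6.453 m
Minor: ΣK = 1.69; h_m = ΣK·V²/2g = 0.7797 m
Total H_L = 6.453 + 0.7797 = 7.233 m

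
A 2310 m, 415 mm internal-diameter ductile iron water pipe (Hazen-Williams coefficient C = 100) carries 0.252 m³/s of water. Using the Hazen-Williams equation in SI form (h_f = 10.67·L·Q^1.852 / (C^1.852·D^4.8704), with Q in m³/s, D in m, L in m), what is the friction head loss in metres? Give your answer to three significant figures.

h_f ≈ 27.5 m

h_f = 10.67·2310·0.252^1.852 / (100^1.852·0.415^4.8704) = 27.51 m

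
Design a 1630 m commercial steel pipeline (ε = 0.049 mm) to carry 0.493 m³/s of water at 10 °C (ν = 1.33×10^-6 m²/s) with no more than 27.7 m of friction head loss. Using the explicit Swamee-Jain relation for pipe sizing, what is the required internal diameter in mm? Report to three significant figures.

D ≈ 442 mm

Swamee-Jain (Type III): D = 0.66·[ε^1.25·(LQ²/(gh_f))^4.75 + ν·Q^9.4·(L/(gh_f))^5.2]^0.04
LQ²/(gh_f) = 1.458; L/(gh_f) = 5.998
Term 1 = ε^1.25·(…)^4.75 = 2.46×10^-5; Term 2 = ν·Q^9.4·(…)^5.2 = 1.92×10^-5
D = 0.66·(2.46×10^-5 + 1.92×10^-5)^0.04 = 0.4418 m = 442 mm
Check: V = 3.22 m/s, Re = 1.07×10^6, f = 0.01360, h_f = 26.5 m ≈ 27.7 m ✓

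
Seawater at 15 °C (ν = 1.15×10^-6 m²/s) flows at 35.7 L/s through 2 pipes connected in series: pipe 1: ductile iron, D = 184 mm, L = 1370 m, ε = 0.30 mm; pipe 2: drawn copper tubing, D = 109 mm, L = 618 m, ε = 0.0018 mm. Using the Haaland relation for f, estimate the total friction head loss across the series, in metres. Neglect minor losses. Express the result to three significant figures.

Pipe 1: V = 1.343 m/s, Re = 2.15×10^5, ε/D = 0.00163, f = 0.02308, h_1 = f(L/D)V²/2g = 15.79 m
Pipe 2: V = 3.826 m/s, Re = 3.63×10^5, ε/D = 1.65×10^-5, f = 0.01400, h_2 = f(L/D)V²/2g = 59.22 m
Series → Q common, losses add: H = Σh = 75.01 m

H ≈ 75.0 m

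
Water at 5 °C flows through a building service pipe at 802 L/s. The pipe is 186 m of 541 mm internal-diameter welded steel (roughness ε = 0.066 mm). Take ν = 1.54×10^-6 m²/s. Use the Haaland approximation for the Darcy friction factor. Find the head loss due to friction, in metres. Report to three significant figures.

h_f ≈ 2.87 m

V = 4Q/(πD²) = 4·0.802/(π·0.541²) = 3.489 m/s
Re = VD/ν = 3.489·0.541/1.54×10^-6 = 1.23×10^6 → turbulent
ε/D = 0.066/541 = 1.22×10^-4
Haaland: f = 0.01345
h_f = f(L/D)V²/(2g) = 0.01345·(186/0.541)·3.489²/(2·9.81) = 2.870 m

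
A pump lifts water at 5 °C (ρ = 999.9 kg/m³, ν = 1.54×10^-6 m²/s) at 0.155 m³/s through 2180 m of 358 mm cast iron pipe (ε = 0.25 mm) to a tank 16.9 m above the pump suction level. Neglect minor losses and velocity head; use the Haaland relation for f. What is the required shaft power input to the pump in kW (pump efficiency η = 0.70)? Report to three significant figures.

P_shaft ≈ 67.0 kW

V = 4Q/(πD²) = 1.540 m/s; Re = 3.58×10^5; ε/D = 6.98×10^-4; f = 0.01898
h_f = f(L/D)V²/2g = 13.97 m
Total head H = z + h_f = 16.9 + 13.97 = 30.87 m
P_hyd = ρgQH = 999.9·9.81·0.155·30.87 = 46.93 kW
P_shaft = P_hyd/η = 46.93/0.70 = 67.04 kW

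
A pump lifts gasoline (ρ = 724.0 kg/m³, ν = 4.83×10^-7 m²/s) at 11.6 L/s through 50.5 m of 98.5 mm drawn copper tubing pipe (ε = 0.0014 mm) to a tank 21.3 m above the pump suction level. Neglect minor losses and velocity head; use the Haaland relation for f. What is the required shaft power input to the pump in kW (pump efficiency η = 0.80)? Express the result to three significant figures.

V = 4Q/(πD²) = 1.522 m/s; Re = 3.10×10^5; ε/D = 1.42×10^-5; f = 0.01437
h_f = f(L/D)V²/2g = 0.8702 m
Total head H = z + h_f = 21.3 + 0.8702 = 22.17 m
P_hyd = ρgQH = 724.0·9.81·0.0116·22.17 = 1.827 kW
P_shaft = P_hyd/η = 1.827/0.80 = 2.283 kW

P_shaft ≈ 2.28 kW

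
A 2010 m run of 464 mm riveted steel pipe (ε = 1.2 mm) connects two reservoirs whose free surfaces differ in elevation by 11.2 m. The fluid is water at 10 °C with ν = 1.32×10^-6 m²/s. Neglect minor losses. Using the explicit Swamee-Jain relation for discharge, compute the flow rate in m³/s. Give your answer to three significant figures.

Q ≈ 0.239 m³/s

Swamee-Jain (Type II): Q = -0.965·√(gD⁵h_f/L)·ln[ε/(3.7D) + √(3.17ν²L/(gD³h_f))]
√(gD⁵h_f/L) = √(9.81·0.464⁵·11.2/2010) = 0.03429
ε/(3.7D) = 6.99×10^-4; √(3.17ν²L/(gD³h_f)) = 3.18×10^-5
Q = -0.965·0.03429·ln(7.308×10^-4) = 0.2389 m³/s
Check: V = 1.41 m/s, Re = 4.97×10^5, f = 0.02552, h_f = 11.3 m ≈ 11.2 m ✓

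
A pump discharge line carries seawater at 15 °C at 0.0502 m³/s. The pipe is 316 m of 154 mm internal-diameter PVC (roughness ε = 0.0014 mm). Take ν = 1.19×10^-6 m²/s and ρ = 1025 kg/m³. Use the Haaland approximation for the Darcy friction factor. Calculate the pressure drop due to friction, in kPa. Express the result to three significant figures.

Δp ≈ 107 kPa

V = 4Q/(πD²) = 4·0.0502/(π·0.154²) = 2.695 m/s
Re = VD/ν = 2.695·0.154/1.19×10^-6 = 3.49×10^5 → turbulent
ε/D = 0.0014/154 = 9.09×10^-6
Haaland: f = 0.01403
h_f = f(L/D)V²/(2g) = 0.01403·(316/0.154)·2.695²/(2·9.81) = 10.66 m
Δp = ρg·h_f = 1025·9.81·10.66 = 107.1 kPa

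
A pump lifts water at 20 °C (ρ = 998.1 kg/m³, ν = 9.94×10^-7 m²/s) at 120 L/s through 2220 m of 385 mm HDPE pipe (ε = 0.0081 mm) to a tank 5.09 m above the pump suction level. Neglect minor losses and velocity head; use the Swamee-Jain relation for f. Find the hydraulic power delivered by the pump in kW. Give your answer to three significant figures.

V = 4Q/(πD²) = 1.031 m/s; Re = 3.99×10^5; ε/D = 2.10×10^-5; f = 0.01392
h_f = f(L/D)V²/2g = 4.348 m
Total head H = z + h_f = 5.09 + 4.348 = 9.438 m
P_hyd = ρgQH = 998.1·9.81·0.120·9.438 = 11.09 kW

P_hyd ≈ 11.1 kW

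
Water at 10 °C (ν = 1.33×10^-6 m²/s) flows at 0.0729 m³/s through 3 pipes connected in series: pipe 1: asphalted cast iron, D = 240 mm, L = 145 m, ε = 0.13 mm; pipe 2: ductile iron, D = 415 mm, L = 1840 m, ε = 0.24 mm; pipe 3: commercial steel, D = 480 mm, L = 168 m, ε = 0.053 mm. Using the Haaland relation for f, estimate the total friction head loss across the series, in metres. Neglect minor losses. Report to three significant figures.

Pipe 1: V = 1.611 m/s, Re = 2.91×10^5, ε/D = 5.42×10^-4, f = 0.01835, h_1 = f(L/D)V²/2g = 1.467 m
Pipe 2: V = 0.5389 m/s, Re = 1.68×10^5, ε/D = 5.78×10^-4, f = 0.01932, h_2 = f(L/D)V²/2g = 1.268 m
Pipe 3: V = 0.4029 m/s, Re = 1.45×10^5, ε/D = 1.10×10^-4, f = 0.01713, h_3 = f(L/D)V²/2g = 0.04960 m
Series → Q common, losses add: H = Σh = 2.785 m

H ≈ 2.78 m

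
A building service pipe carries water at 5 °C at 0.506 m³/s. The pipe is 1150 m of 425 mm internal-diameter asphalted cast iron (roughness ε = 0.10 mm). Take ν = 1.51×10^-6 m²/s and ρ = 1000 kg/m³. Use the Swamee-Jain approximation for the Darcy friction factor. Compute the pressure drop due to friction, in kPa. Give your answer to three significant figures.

V = 4Q/(πD²) = 4·0.506/(π·0.425²) = 3.567 m/s
Re = VD/ν = 3.567·0.425/1.51×10^-6 = 1.00×10^6 → turbulent
ε/D = 0.10/425 = 2.35×10^-4
Swamee-Jain: f = 0.01514
h_f = f(L/D)V²/(2g) = 0.01514·(1150/0.425)·3.567²/(2·9.81) = 26.56 m
Δp = ρg·h_f = 1000·9.81·26.56 = 260.6 kPa

Δp ≈ 261 kPa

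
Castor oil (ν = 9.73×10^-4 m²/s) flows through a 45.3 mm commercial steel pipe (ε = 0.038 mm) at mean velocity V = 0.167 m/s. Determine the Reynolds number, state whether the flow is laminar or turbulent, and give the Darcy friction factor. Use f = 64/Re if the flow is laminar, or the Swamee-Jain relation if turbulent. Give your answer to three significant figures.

Re = VD/ν = 0.1670·0.0453/9.73×10^-4 = 7.78
Re < 2300 → laminar → f = 64/Re = 8.231

Re ≈ 7.78; laminar; f = 64/Re ≈ 8.23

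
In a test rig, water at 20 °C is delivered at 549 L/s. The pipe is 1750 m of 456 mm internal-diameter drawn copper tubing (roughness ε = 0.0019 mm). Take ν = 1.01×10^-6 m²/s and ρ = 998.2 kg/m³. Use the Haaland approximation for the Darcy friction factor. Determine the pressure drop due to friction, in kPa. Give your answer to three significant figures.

V = 4Q/(πD²) = 4·0.549/(π·0.456²) = 3.362 m/s
Re = VD/ν = 3.362·0.456/1.01×10^-6 = 1.52×10^6 → turbulent
ε/D = 0.0019/456 = 4.17×10^-6
Haaland: f = 0.01091
h_f = f(L/D)V²/(2g) = 0.01091·(1750/0.456)·3.362²/(2·9.81) = 24.11 m
Δp = ρg·h_f = 998.2·9.81·24.11 = 236.1 kPa

Δp ≈ 236 kPa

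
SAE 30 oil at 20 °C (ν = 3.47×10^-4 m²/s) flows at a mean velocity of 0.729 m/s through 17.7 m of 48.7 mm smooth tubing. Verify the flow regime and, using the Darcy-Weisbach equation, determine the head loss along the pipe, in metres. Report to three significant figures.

Re = VD/ν = 0.729·0.04870/3.47×10^-4 = 102 → laminar (Re < 2300)
f = 64/Re = 0.6255
h_f = f(L/D)V²/(2g) = 0.6255·(17.7/0.04870)·0.729²/(2·9.81) = 6.158 m

h_f ≈ 6.16 m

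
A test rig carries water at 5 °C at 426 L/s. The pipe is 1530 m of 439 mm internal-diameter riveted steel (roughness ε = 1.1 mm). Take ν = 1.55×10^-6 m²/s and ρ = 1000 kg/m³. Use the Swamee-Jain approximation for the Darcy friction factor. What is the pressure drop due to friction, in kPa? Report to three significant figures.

V = 4Q/(πD²) = 4·0.426/(π·0.439²) = 2.814 m/s
Re = VD/ν = 2.814·0.439/1.55×10^-6 = 7.97×10^5 → turbulent
ε/D = 1.1/439 = 0.00251
Swamee-Jain: f = 0.02517
h_f = f(L/D)V²/(2g) = 0.02517·(1530/0.439)·2.814²/(2·9.81) = 35.41 m
Δp = ρg·h_f = 1000·9.81·35.41 = 347.4 kPa

Δp ≈ 347 kPa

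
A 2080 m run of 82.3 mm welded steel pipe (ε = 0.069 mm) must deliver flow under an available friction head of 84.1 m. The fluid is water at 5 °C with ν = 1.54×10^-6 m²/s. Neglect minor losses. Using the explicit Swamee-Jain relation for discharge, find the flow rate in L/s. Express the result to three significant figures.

Swamee-Jain (Type II): Q = -0.965·√(gD⁵h_f/L)·ln[ε/(3.7D) + √(3.17ν²L/(gD³h_f))]
√(gD⁵h_f/L) = √(9.81·0.0823⁵·84.1/2080) = 0.001224
ε/(3.7D) = 2.27×10^-4; √(3.17ν²L/(gD³h_f)) = 1.84×10^-4
Q = -0.965·0.001224·ln(4.110×10^-4) = 0.009208 m³/s
Check: V = 1.73 m/s, Re = 9.25×10^4, f = 0.02194, h_f = 84.7 m ≈ 84.1 m ✓

Q ≈ 9.21 L/s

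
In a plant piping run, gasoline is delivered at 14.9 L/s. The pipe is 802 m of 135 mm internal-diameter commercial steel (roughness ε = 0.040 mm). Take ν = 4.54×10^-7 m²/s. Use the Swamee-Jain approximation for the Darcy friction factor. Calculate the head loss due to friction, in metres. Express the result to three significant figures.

h_f ≈ 5.57 m

V = 4Q/(πD²) = 4·0.0149/(π·0.135²) = 1.041 m/s
Re = VD/ν = 1.041·0.135/4.54×10^-7 = 3.10×10^5 → turbulent
ε/D = 0.040/135 = 2.96×10^-4
Swamee-Jain: f = 0.01699
h_f = f(L/D)V²/(2g) = 0.01699·(802/0.135)·1.041²/(2·9.81) = 5.573 m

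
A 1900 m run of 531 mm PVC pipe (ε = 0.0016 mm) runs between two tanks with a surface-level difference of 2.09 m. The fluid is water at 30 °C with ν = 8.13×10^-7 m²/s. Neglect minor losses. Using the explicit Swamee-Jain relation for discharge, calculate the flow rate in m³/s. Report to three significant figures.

Q ≈ 0.210 m³/s

Swamee-Jain (Type II): Q = -0.965·√(gD⁵h_f/L)·ln[ε/(3.7D) + √(3.17ν²L/(gD³h_f))]
√(gD⁵h_f/L) = √(9.81·0.531⁵·2.09/1900) = 0.02134
ε/(3.7D) = 8.14×10^-7; √(3.17ν²L/(gD³h_f)) = 3.60×10^-5
Q = -0.965·0.02134·ln(3.683×10^-5) = 0.2103 m³/s
Check: V = 0.950 m/s, Re = 6.20×10^5, f = 0.01266, h_f = 2.08 m ≈ 2.09 m ✓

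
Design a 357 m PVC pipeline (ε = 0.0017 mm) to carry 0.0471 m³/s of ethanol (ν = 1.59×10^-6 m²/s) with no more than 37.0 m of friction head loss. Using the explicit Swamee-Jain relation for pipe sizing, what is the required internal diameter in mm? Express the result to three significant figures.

D ≈ 122 mm

Swamee-Jain (Type III): D = 0.66·[ε^1.25·(LQ²/(gh_f))^4.75 + ν·Q^9.4·(L/(gh_f))^5.2]^0.04
LQ²/(gh_f) = 0.002182; L/(gh_f) = 0.9836
Term 1 = ε^1.25·(…)^4.75 = 1.40×10^-20; Term 2 = ν·Q^9.4·(…)^5.2 = 4.90×10^-19
D = 0.66·(1.40×10^-20 + 4.90×10^-19)^0.04 = 0.1224 m = 122 mm
Check: V = 4.01 m/s, Re = 3.08×10^5, f = 0.01447, h_f = 34.5 m ≈ 37.0 m ✓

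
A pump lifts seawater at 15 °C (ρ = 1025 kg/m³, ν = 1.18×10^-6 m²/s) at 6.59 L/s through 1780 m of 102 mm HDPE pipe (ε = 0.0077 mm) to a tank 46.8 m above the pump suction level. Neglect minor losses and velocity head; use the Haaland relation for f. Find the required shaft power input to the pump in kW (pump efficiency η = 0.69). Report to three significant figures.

P_shaft ≈ 5.58 kW

V = 4Q/(πD²) = 0.8065 m/s; Re = 6.97×10^4; ε/D = 7.55×10^-5; f = 0.01950
h_f = f(L/D)V²/2g = 11.28 m
Total head H = z + h_f = 46.8 + 11.28 = 58.08 m
P_hyd = ρgQH = 1025·9.81·0.00659·58.08 = 3.849 kW
P_shaft = P_hyd/η = 3.849/0.69 = 5.578 kW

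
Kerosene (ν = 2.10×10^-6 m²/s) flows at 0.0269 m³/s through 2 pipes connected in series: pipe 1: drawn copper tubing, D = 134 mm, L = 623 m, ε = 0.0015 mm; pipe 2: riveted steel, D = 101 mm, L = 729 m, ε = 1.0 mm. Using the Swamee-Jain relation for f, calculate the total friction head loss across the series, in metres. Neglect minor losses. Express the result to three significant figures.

H ≈ 174 m

Pipe 1: V = 1.907 m/s, Re = 1.22×10^5, ε/D = 1.12×10^-5, f = 0.01723, h_1 = f(L/D)V²/2g = 14.85 m
Pipe 2: V = 3.358 m/s, Re = 1.61×10^5, ε/D = 0.00990, f = 0.03833, h_2 = f(L/D)V²/2g = 159.0 m
Series → Q common, losses add: H = Σh = 173.8 m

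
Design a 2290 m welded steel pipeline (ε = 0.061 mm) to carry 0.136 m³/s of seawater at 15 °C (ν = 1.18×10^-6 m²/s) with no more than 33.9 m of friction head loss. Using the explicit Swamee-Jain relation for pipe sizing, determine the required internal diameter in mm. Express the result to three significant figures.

D ≈ 280 mm

Swamee-Jain (Type III): D = 0.66·[ε^1.25·(LQ²/(gh_f))^4.75 + ν·Q^9.4·(L/(gh_f))^5.2]^0.04
LQ²/(gh_f) = 0.1274; L/(gh_f) = 6.886
Term 1 = ε^1.25·(…)^4.75 = 3.02×10^-10; Term 2 = ν·Q^9.4·(…)^5.2 = 1.93×10^-10
D = 0.66·(3.02×10^-10 + 1.93×10^-10)^0.04 = 0.2801 m = 280 mm
Check: V = 2.21 m/s, Re = 5.24×10^5, f = 0.01562, h_f = 31.7 m ≈ 33.9 m ✓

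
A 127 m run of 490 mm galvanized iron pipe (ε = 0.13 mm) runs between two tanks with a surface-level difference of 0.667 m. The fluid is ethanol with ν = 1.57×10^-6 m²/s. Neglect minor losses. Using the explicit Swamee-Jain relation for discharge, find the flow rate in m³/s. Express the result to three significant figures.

Swamee-Jain (Type II): Q = -0.965·√(gD⁵h_f/L)·ln[ε/(3.7D) + √(3.17ν²L/(gD³h_f))]
√(gD⁵h_f/L) = √(9.81·0.490⁵·0.667/127) = 0.03815
ε/(3.7D) = 7.17×10^-5; √(3.17ν²L/(gD³h_f)) = 3.59×10^-5
Q = -0.965·0.03815·ln(1.076×10^-4) = 0.3364 m³/s
Check: V = 1.78 m/s, Re = 5.57×10^5, f = 0.01597, h_f = 0.671 m ≈ 0.667 m ✓

Q ≈ 0.336 m³/s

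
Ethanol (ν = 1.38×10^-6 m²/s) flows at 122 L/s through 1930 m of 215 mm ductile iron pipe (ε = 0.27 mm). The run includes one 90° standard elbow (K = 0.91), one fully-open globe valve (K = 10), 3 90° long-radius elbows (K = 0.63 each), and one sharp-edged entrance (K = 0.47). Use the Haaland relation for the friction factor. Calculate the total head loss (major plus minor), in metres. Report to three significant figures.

H_L ≈ 117 m

V = 4Q/(πD²) = 3.360 m/s; V²/2g = 0.5756 m
Re = 5.24×10^5, ε/D = 0.00126 → f = 0.02124 (Haaland)
Major: h_f = f(L/D)·V²/2g = 0.02124·8977·0.5756 = 109.7 m
Minor: ΣK = 13.3; h_m = ΣK·V²/2g = 7.638 m
Total H_L = 109.7 + 7.638 = 117.4 m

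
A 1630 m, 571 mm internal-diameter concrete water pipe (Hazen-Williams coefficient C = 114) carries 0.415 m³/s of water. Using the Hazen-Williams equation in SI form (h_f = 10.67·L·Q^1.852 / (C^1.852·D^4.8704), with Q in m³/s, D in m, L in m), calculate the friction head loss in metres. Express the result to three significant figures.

h_f ≈ 8.11 m

h_f = 10.67·1630·0.415^1.852 / (114^1.852·0.571^4.8704) = 8.107 m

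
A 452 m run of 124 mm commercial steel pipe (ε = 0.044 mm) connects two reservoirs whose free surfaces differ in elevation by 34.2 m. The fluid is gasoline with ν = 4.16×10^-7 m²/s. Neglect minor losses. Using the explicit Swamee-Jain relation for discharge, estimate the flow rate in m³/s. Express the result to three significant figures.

Q ≈ 0.0408 m³/s

Swamee-Jain (Type II): Q = -0.965·√(gD⁵h_f/L)·ln[ε/(3.7D) + √(3.17ν²L/(gD³h_f))]
√(gD⁵h_f/L) = √(9.81·0.124⁵·34.2/452) = 0.004665
ε/(3.7D) = 9.59×10^-5; √(3.17ν²L/(gD³h_f)) = 1.97×10^-5
Q = -0.965·0.004665·ln(1.156×10^-4) = 0.04081 m³/s
Check: V = 3.38 m/s, Re = 1.01×10^6, f = 0.01622, h_f = 34.4 m ≈ 34.2 m ✓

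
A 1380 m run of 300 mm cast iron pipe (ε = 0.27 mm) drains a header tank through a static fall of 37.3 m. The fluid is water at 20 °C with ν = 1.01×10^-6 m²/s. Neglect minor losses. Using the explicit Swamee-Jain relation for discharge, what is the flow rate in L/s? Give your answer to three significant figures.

Swamee-Jain (Type II): Q = -0.965·√(gD⁵h_f/L)·ln[ε/(3.7D) + √(3.17ν²L/(gD³h_f))]
√(gD⁵h_f/L) = √(9.81·0.300⁵·37.3/1380) = 0.02538
ε/(3.7D) = 2.43×10^-4; √(3.17ν²L/(gD³h_f)) = 2.13×10^-5
Q = -0.965·0.02538·ln(2.645×10^-4) = 0.2018 m³/s
Check: V = 2.85 m/s, Re = 8.48×10^5, f = 0.01963, h_f = 37.5 m ≈ 37.3 m ✓

Q ≈ 202 L/s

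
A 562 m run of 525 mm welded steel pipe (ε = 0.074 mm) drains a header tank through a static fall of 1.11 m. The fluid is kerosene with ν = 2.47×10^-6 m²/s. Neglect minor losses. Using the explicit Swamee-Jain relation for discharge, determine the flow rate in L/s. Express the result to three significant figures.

Q ≈ 242 L/s

Swamee-Jain (Type II): Q = -0.965·√(gD⁵h_f/L)·ln[ε/(3.7D) + √(3.17ν²L/(gD³h_f))]
√(gD⁵h_f/L) = √(9.81·0.525⁵·1.11/562) = 0.02780
ε/(3.7D) = 3.81×10^-5; √(3.17ν²L/(gD³h_f)) = 8.31×10^-5
Q = -0.965·0.02780·ln(1.211×10^-4) = 0.2419 m³/s
Check: V = 1.12 m/s, Re = 2.38×10^5, f = 0.01630, h_f = 1.11 m ≈ 1.11 m ✓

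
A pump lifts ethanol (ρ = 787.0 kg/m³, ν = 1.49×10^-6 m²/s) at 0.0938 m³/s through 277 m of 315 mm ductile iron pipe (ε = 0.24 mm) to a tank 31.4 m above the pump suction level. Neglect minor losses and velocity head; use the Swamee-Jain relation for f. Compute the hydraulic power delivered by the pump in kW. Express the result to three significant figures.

V = 4Q/(πD²) = 1.204 m/s; Re = 2.54×10^5; ε/D = 7.62×10^-4; f = 0.01988
h_f = f(L/D)V²/2g = 1.291 m
Total head H = z + h_f = 31.4 + 1.291 = 32.69 m
P_hyd = ρgQH = 787.0·9.81·0.0938·32.69 = 23.67 kW

P_hyd ≈ 23.7 kW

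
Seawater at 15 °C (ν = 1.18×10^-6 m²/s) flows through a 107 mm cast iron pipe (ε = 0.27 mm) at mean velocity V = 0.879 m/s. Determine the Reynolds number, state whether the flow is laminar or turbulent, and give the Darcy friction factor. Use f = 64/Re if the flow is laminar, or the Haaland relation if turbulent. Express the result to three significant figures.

Re ≈ 7.97×10^4; turbulent; f ≈ 0.0266

Re = VD/ν = 0.8790·0.107/1.18×10^-6 = 7.97×10^4
Re > 4000 → turbulent; ε/D = 0.00252
Haaland: f = 0.02660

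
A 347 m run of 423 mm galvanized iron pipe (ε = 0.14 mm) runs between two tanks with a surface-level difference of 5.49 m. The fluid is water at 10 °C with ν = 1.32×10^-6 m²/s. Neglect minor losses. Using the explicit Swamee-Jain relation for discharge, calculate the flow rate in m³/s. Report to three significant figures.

Q ≈ 0.403 m³/s

Swamee-Jain (Type II): Q = -0.965·√(gD⁵h_f/L)·ln[ε/(3.7D) + √(3.17ν²L/(gD³h_f))]
√(gD⁵h_f/L) = √(9.81·0.423⁵·5.49/347) = 0.04585
ε/(3.7D) = 8.95×10^-5; √(3.17ν²L/(gD³h_f)) = 2.17×10^-5
Q = -0.965·0.04585·ln(1.111×10^-4) = 0.4028 m³/s
Check: V = 2.87 m/s, Re = 9.19×10^5, f = 0.01608, h_f = 5.52 m ≈ 5.49 m ✓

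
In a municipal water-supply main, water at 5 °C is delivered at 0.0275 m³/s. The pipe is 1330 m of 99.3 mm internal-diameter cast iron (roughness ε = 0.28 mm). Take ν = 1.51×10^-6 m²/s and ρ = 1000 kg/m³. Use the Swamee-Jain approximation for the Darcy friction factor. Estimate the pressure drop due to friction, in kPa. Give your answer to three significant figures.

Δp ≈ 2240 kPa

V = 4Q/(πD²) = 4·0.0275/(π·0.0993²) = 3.551 m/s
Re = VD/ν = 3.551·0.0993/1.51×10^-6 = 2.34×10^5 → turbulent
ε/D = 0.28/99.3 = 0.00282
Swamee-Jain: f = 0.02649
h_f = f(L/D)V²/(2g) = 0.02649·(1330/0.0993)·3.551²/(2·9.81) = 228.0 m
Δp = ρg·h_f = 1000·9.81·228.0 = 2237 kPa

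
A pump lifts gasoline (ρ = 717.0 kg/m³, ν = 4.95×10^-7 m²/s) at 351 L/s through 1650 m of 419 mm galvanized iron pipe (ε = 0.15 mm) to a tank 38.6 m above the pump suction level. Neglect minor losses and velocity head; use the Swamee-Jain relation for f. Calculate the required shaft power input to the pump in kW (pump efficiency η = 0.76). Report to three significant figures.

V = 4Q/(πD²) = 2.546 m/s; Re = 2.15×10^6; ε/D = 3.58×10^-4; f = 0.01590
h_f = f(L/D)V²/2g = 20.67 m
Total head H = z + h_f = 38.6 + 20.67 = 59.27 m
P_hyd = ρgQH = 717.0·9.81·0.351·59.27 = 146.3 kW
P_shaft = P_hyd/η = 146.3/0.76 = 192.6 kW

P_shaft ≈ 193 kW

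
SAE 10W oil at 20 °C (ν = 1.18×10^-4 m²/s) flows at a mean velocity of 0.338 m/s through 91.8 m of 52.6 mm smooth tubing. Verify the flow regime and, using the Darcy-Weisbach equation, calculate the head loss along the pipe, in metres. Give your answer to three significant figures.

Re = VD/ν = 0.338·0.05260/1.18×10^-4 = 151 → laminar (Re < 2300)
f = 64/Re = 0.4248
h_f = f(L/D)V²/(2g) = 0.4248·(91.8/0.05260)·0.338²/(2·9.81) = 4.317 m

h_f ≈ 4.32 m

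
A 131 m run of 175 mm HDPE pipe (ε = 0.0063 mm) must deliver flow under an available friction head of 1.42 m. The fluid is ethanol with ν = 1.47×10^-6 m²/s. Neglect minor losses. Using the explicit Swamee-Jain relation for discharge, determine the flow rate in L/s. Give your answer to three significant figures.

Swamee-Jain (Type II): Q = -0.965·√(gD⁵h_f/L)·ln[ε/(3.7D) + √(3.17ν²L/(gD³h_f))]
√(gD⁵h_f/L) = √(9.81·0.175⁵·1.42/131) = 0.004178
ε/(3.7D) = 9.73×10^-6; √(3.17ν²L/(gD³h_f)) = 1.10×10^-4
Q = -0.965·0.004178·ln(1.194×10^-4) = 0.03642 m³/s
Check: V = 1.51 m/s, Re = 1.80×10^5, f = 0.01616, h_f = 1.41 m ≈ 1.42 m ✓

Q ≈ 36.4 L/s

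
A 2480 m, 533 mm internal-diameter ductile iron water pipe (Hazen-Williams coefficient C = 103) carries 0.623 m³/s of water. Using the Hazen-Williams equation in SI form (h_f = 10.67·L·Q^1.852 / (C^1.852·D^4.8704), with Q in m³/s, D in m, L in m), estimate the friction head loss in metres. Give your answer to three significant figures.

h_f = 10.67·2480·0.623^1.852 / (103^1.852·0.533^4.8704) = 44.18 m

h_f ≈ 44.2 m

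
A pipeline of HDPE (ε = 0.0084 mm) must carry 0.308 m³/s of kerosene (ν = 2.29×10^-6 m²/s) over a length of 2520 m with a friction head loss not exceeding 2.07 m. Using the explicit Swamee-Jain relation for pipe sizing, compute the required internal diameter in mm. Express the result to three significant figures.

Swamee-Jain (Type III): D = 0.66·[ε^1.25·(LQ²/(gh_f))^4.75 + ν·Q^9.4·(L/(gh_f))^5.2]^0.04
LQ²/(gh_f) = 11.77; L/(gh_f) = 124.1
Term 1 = ε^1.25·(…)^4.75 = 0.0552; Term 2 = ν·Q^9.4·(…)^5.2 = 2.75
D = 0.66·(0.0552 + 2.75)^0.04 = 0.6878 m = 688 mm
Check: V = 0.829 m/s, Re = 2.49×10^5, f = 0.01502, h_f = 1.93 m ≈ 2.07 m ✓

D ≈ 688 mm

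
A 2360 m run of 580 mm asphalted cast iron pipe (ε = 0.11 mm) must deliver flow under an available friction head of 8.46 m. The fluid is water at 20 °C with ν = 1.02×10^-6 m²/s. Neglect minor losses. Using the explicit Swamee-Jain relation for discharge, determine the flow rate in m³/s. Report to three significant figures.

Q ≈ 0.441 m³/s

Swamee-Jain (Type II): Q = -0.965·√(gD⁵h_f/L)·ln[ε/(3.7D) + √(3.17ν²L/(gD³h_f))]
√(gD⁵h_f/L) = √(9.81·0.580⁵·8.46/2360) = 0.04804
ε/(3.7D) = 5.13×10^-5; √(3.17ν²L/(gD³h_f)) = 2.19×10^-5
Q = -0.965·0.04804·ln(7.318×10^-5) = 0.4415 m³/s
Check: V = 1.67 m/s, Re = 9.50×10^5, f = 0.01470, h_f = 8.51 m ≈ 8.46 m ✓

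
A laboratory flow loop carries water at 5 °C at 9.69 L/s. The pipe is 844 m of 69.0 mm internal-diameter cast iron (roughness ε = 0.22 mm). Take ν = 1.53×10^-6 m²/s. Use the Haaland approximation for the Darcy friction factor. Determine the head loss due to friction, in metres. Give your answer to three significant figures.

V = 4Q/(πD²) = 4·0.00969/(π·0.0690²) = 2.591 m/s
Re = VD/ν = 2.591·0.0690/1.53×10^-6 = 1.17×10^5 → turbulent
ε/D = 0.22/69.0 = 0.00319
Haaland: f = 0.02764
h_f = f(L/D)V²/(2g) = 0.02764·(844/0.0690)·2.591²/(2·9.81) = 115.7 m

h_f ≈ 116 m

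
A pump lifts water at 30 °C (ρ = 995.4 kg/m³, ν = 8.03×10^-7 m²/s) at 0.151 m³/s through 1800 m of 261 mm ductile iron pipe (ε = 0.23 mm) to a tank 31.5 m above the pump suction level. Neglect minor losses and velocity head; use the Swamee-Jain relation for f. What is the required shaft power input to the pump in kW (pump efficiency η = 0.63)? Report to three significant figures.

V = 4Q/(πD²) = 2.822 m/s; Re = 9.17×10^5; ε/D = 8.81×10^-4; f = 0.01950
h_f = f(L/D)V²/2g = 54.61 m
Total head H = z + h_f = 31.5 + 54.61 = 86.11 m
P_hyd = ρgQH = 995.4·9.81·0.151·86.11 = 127.0 kW
P_shaft = P_hyd/η = 127.0/0.63 = 201.5 kW

P_shaft ≈ 202 kW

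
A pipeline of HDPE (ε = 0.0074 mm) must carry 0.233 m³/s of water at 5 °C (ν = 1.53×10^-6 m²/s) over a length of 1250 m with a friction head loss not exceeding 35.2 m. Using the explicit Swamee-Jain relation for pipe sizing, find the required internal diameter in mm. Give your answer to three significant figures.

D ≈ 293 mm

Swamee-Jain (Type III): D = 0.66·[ε^1.25·(LQ²/(gh_f))^4.75 + ν·Q^9.4·(L/(gh_f))^5.2]^0.04
LQ²/(gh_f) = 0.1965; L/(gh_f) = 3.620
Term 1 = ε^1.25·(…)^4.75 = 1.70×10^-10; Term 2 = ν·Q^9.4·(…)^5.2 = 1.39×10^-9
D = 0.66·(1.70×10^-10 + 1.39×10^-9)^0.04 = 0.2933 m = 293 mm
Check: V = 3.45 m/s, Re = 6.61×10^5, f = 0.01292, h_f = 33.4 m ≈ 35.2 m ✓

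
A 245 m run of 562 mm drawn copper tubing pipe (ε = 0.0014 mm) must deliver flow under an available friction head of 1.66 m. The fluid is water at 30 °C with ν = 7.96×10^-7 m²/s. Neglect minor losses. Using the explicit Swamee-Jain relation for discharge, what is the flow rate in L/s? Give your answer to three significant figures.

Swamee-Jain (Type II): Q = -0.965·√(gD⁵h_f/L)·ln[ε/(3.7D) + √(3.17ν²L/(gD³h_f))]
√(gD⁵h_f/L) = √(9.81·0.562⁵·1.66/245) = 0.06104
ε/(3.7D) = 6.73×10^-7; √(3.17ν²L/(gD³h_f)) = 1.30×10^-5
Q = -0.965·0.06104·ln(1.372×10^-5) = 0.6596 m³/s
Check: V = 2.66 m/s, Re = 1.88×10^6, f = 0.01056, h_f = 1.66 m ≈ 1.66 m ✓

Q ≈ 660 L/s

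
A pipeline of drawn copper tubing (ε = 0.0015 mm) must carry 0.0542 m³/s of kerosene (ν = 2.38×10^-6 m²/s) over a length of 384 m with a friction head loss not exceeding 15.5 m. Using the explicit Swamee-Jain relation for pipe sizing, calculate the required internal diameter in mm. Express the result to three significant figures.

D ≈ 159 mm

Swamee-Jain (Type III): D = 0.66·[ε^1.25·(LQ²/(gh_f))^4.75 + ν·Q^9.4·(L/(gh_f))^5.2]^0.04
LQ²/(gh_f) = 0.007419; L/(gh_f) = 2.525
Term 1 = ε^1.25·(…)^4.75 = 4.02×10^-18; Term 2 = ν·Q^9.4·(…)^5.2 = 3.70×10^-16
D = 0.66·(4.02×10^-18 + 3.70×10^-16)^0.04 = 0.1594 m = 159 mm
Check: V = 2.72 m/s, Re = 1.82×10^5, f = 0.01590, h_f = 14.4 m ≈ 15.5 m ✓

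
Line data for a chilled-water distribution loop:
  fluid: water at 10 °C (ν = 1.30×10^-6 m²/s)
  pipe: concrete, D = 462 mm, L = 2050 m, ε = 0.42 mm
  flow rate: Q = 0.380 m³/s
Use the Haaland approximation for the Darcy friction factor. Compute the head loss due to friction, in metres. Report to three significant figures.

V = 4Q/(πD²) = 4·0.380/(π·0.462²) = 2.267 m/s
Re = VD/ν = 2.267·0.462/1.30×10^-6 = 8.06×10^5 → turbulent
ε/D = 0.42/462 = 9.09×10^-4
Haaland: f = 0.01958
h_f = f(L/D)V²/(2g) = 0.01958·(2050/0.462)·2.267²/(2·9.81) = 22.75 m

h_f ≈ 22.8 m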